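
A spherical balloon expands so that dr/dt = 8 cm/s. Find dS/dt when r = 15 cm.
960π cm²/s

S = 4πr²
dS/dt = dS/dr · dr/dt = 8πr · 8
At r = 15: dS/dt = 960π cm²/s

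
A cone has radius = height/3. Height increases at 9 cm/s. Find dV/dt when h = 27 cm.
729π cm³/s

V = (1/3)π(h/3)²h = πh³/27
dV/dt = πh²/9 · 9
At h = 27: dV/dt = 729π cm³/s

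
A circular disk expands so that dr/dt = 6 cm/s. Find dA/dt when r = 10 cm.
120π cm²/s

A = πr²
dA/dt = 2πr · dr/dt = 2π(10)(6) = 120π cm²/s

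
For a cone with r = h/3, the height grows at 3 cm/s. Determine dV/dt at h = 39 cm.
507π cm³/s

V = (1/3)π(h/3)²h = πh³/27
dV/dt = πh²/9 · 3
At h = 39: dV/dt = 507π cm³/s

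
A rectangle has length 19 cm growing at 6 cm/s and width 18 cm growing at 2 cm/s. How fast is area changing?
146 cm²/s

A = lw
dA/dt = w·dl/dt + l·dw/dt = 18·6 + 19·2 = 146 cm²/s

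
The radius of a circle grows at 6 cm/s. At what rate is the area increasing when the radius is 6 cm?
72π cm²/s

A = πr²
dA/dt = 2πr · dr/dt = 2π(6)(6) = 72π cm²/s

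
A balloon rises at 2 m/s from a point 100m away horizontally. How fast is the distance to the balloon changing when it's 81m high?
162√16561/16561 ≈ 1.259 m/s

z² = 100² + y²
z = √(100² + 81²) = √16561
dz/dt = y/z · dy/dt = 81/√16561 · 2 = 162√16561/16561 ≈ 1.259 m/s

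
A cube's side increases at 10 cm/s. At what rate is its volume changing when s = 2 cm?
120 cm³/s

V = s³
dV/dt = 3s² · ds/dt = 3·2²·10 = 120 cm³/s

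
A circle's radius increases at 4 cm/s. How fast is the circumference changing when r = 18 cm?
8π cm/s

C = 2πr
dC/dt = 2π · dr/dt = 2π · 4 = 8π cm/s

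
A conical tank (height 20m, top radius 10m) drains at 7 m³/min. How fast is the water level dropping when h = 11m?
28/(121π) ≈ 0.07366 m/min

r/h = 10/20, so r = (1/2)h
V = (1/3)πr²h = (1/3)π((1/2)h)²h = (1/12)πh³
dV/dh = (1/4)πh²
dh/dt = (dV/dt)/(dV/dh) = -7/((1/4)π·11²) = -28/(121π) m/min
The level is dropping at 28/(121π) ≈ 0.07366 m/min.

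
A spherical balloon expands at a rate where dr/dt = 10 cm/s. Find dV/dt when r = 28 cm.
31360π cm³/s

V = (4/3)πr³
dV/dt = dV/dr · dr/dt = 4πr² · 10
At r = 28: dV/dt = 31360π cm³/s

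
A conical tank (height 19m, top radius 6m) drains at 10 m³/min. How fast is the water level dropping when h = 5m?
361/(90π) ≈ 1.277 m/min

r/h = 6/19, so r = (6/19)h
V = (1/3)πr²h = (1/3)π((6/19)h)²h = (12/361)πh³
dV/dh = (36/361)πh²
dh/dt = (dV/dt)/(dV/dh) = -10/((36/361)π·5²) = -361/(90π) m/min
The level is dropping at 361/(90π) ≈ 1.277 m/min.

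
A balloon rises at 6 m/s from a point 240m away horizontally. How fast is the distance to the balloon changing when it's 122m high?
366√18121/18121 ≈ 2.719 m/s

z² = 240² + y²
z = √(240² + 122²) = 2√18121
dz/dt = y/z · dy/dt = 122/(2√18121) · 6 = 366√18121/18121 ≈ 2.719 m/s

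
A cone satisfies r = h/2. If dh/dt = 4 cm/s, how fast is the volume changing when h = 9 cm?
81π cm³/s

V = (1/3)π(h/2)²h = πh³/12
dV/dt = πh²/4 · 4
At h = 9: dV/dt = 81π cm³/s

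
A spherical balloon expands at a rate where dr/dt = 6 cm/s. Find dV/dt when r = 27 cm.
17496π cm³/s

V = (4/3)πr³
dV/dt = dV/dr · dr/dt = 4πr² · 6
At r = 27: dV/dt = 17496π cm³/s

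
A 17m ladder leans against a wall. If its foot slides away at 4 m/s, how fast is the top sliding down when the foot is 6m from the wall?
24√253/253 ≈ 1.509 m/s

x² + y² = 17²
2x·dx/dt + 2y·dy/dt = 0
dy/dt = -x/y · dx/dt = -6/√253 · 4 = -24√253/253 m/s
The top is descending at 24√253/253 ≈ 1.509 m/s.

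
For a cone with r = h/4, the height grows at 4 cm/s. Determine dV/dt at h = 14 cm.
49π cm³/s

V = (1/3)π(h/4)²h = πh³/48
dV/dt = πh²/16 · 4
At h = 14: dV/dt = 49π cm³/s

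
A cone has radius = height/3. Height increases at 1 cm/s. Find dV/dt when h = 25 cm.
625π/9 cm³/s

V = (1/3)π(h/3)²h = πh³/27
dV/dt = πh²/9 · 1
At h = 25: dV/dt = 625π/9 cm³/s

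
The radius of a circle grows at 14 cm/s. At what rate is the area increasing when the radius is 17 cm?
476π cm²/s

A = πr²
dA/dt = 2πr · dr/dt = 2π(17)(14) = 476π cm²/s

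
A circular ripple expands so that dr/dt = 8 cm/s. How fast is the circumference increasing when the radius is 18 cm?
16π cm/s

C = 2πr
dC/dt = 2π · dr/dt = 2π · 8 = 16π cm/s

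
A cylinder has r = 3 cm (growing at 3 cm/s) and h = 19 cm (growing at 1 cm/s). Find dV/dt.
351π cm³/s

V = πr²h
dV/dt = 2πrh·dr/dt + πr²·dh/dt
= 2π(3)(19)(3) + π(3)²(1)
= 351π cm³/s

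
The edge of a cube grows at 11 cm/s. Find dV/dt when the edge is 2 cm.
132 cm³/s

V = s³
dV/dt = 3s² · ds/dt = 3·2²·11 = 132 cm³/s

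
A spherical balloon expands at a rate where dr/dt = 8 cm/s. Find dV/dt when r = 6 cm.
1152π cm³/s

V = (4/3)πr³
dV/dt = dV/dr · dr/dt = 4πr² · 8
At r = 6: dV/dt = 1152π cm³/s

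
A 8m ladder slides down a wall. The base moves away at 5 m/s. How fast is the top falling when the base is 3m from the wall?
3√55/11 ≈ 2.023 m/s

x² + y² = 8²
2x·dx/dt + 2y·dy/dt = 0
dy/dt = -x/y · dx/dt = -3/√55 · 5 = -3√55/11 m/s
The top is descending at 3√55/11 ≈ 2.023 m/s.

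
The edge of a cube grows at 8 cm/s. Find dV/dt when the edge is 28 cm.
18816 cm³/s

V = s³
dV/dt = 3s² · ds/dt = 3·28²·8 = 18816 cm³/s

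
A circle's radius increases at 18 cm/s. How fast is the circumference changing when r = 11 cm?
36π cm/s

C = 2πr
dC/dt = 2π · dr/dt = 2π · 18 = 36π cm/s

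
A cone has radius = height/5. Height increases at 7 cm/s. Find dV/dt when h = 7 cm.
343π/25 cm³/s

V = (1/3)π(h/5)²h = πh³/75
dV/dt = πh²/25 · 7
At h = 7: dV/dt = 343π/25 cm³/s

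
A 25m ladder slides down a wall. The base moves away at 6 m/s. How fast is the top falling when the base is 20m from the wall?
8 m/s

x² + y² = 25²
2x·dx/dt + 2y·dy/dt = 0
dy/dt = -x/y · dx/dt = -20/15 · 6 = -8 m/s
The top is descending at 8 m/s.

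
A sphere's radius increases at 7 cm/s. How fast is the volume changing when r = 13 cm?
4732π cm³/s

V = (4/3)πr³
dV/dt = dV/dr · dr/dt = 4πr² · 7
At r = 13: dV/dt = 4732π cm³/s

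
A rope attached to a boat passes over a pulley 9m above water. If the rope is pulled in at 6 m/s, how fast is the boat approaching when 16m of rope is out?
96√7/35 ≈ 7.257 m/s

rope² = x² + 9²
x = √(16² - 9²) = 5√7
dx/dt = (rope/x) · d(rope)/dt = (16/(5√7)) · (-6) = -96√7/35 m/s
The boat approaches at 96√7/35 ≈ 7.257 m/s.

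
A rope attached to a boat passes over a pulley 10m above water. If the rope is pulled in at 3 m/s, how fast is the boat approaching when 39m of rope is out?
117√29/203 ≈ 3.104 m/s

rope² = x² + 10²
x = √(39² - 10²) = 7√29
dx/dt = (rope/x) · d(rope)/dt = (39/(7√29)) · (-3) = -117√29/203 m/s
The boat approaches at 117√29/203 ≈ 3.104 m/s.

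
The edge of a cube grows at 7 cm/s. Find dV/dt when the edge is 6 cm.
756 cm³/s

V = s³
dV/dt = 3s² · ds/dt = 3·6²·7 = 756 cm³/s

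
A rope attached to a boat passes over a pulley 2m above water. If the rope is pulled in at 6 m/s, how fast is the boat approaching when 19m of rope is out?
38√357/119 ≈ 6.034 m/s

rope² = x² + 2²
x = √(19² - 2²) = √357
dx/dt = (rope/x) · d(rope)/dt = (19/√357) · (-6) = -38√357/119 m/s
The boat approaches at 38√357/119 ≈ 6.034 m/s.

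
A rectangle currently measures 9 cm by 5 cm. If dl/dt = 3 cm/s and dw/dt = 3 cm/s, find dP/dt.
12 cm/s

P = 2(l + w)
dP/dt = 2(dl/dt + dw/dt) = 2(3 + 3) = 12 cm/s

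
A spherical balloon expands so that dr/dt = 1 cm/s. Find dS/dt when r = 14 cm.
112π cm²/s

S = 4πr²
dS/dt = dS/dr · dr/dt = 8πr · 1
At r = 14: dS/dt = 112π cm²/s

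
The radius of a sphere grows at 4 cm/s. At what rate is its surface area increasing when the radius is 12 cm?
384π cm²/s

S = 4πr²
dS/dt = dS/dr · dr/dt = 8πr · 4
At r = 12: dS/dt = 384π cm²/s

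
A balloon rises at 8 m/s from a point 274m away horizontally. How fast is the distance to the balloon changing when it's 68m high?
272√797/3985 ≈ 1.927 m/s

z² = 274² + y²
z = √(274² + 68²) = 10√797
dz/dt = y/z · dy/dt = 68/(10√797) · 8 = 272√797/3985 ≈ 1.927 m/s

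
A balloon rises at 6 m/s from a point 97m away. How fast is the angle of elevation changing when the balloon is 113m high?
0.026242 rad/s

tan(θ) = y/97
sec²(θ) · dθ/dt = (1/97) · dy/dt
dθ/dt = cos²(θ)/97 · 6 = 97/(97² + 113²) · 6
dθ/dt = 0.026242 rad/s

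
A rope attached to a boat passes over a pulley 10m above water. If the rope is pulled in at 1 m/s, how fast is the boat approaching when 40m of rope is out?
4√15/15 ≈ 1.033 m/s

rope² = x² + 10²
x = √(40² - 10²) = 10√15
dx/dt = (rope/x) · d(rope)/dt = (40/(10√15)) · (-1) = -4√15/15 m/s
The boat approaches at 4√15/15 ≈ 1.033 m/s.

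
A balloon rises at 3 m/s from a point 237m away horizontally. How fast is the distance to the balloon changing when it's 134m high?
402√2965/14825 ≈ 1.477 m/s

z² = 237² + y²
z = √(237² + 134²) = 5√2965
dz/dt = y/z · dy/dt = 134/(5√2965) · 3 = 402√2965/14825 ≈ 1.477 m/s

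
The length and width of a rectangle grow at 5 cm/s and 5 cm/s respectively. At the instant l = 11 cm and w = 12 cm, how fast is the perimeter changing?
20 cm/s

P = 2(l + w)
dP/dt = 2(dl/dt + dw/dt) = 2(5 + 5) = 20 cm/s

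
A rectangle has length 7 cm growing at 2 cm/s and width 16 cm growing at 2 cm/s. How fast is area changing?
46 cm²/s

A = lw
dA/dt = w·dl/dt + l·dw/dt = 16·2 + 7·2 = 46 cm²/s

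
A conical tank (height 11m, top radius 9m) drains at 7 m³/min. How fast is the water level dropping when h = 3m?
847/(729π) ≈ 0.3698 m/min

r/h = 9/11, so r = (9/11)h
V = (1/3)πr²h = (1/3)π((9/11)h)²h = (27/121)πh³
dV/dh = (81/121)πh²
dh/dt = (dV/dt)/(dV/dh) = -7/((81/121)π·3²) = -847/(729π) m/min
The level is dropping at 847/(729π) ≈ 0.3698 m/min.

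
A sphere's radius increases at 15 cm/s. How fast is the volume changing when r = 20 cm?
24000π cm³/s

V = (4/3)πr³
dV/dt = dV/dr · dr/dt = 4πr² · 15
At r = 20: dV/dt = 24000π cm³/s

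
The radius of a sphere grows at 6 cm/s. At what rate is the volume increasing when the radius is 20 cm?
9600π cm³/s

V = (4/3)πr³
dV/dt = dV/dr · dr/dt = 4πr² · 6
At r = 20: dV/dt = 9600π cm³/s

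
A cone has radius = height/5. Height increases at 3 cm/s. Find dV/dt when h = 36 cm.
3888π/25 cm³/s

V = (1/3)π(h/5)²h = πh³/75
dV/dt = πh²/25 · 3
At h = 36: dV/dt = 3888π/25 cm³/s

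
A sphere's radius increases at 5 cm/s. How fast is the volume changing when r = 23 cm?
10580π cm³/s

V = (4/3)πr³
dV/dt = dV/dr · dr/dt = 4πr² · 5
At r = 23: dV/dt = 10580π cm³/s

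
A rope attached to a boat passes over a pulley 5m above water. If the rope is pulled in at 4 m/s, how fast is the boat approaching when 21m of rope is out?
21√26/26 ≈ 4.118 m/s

rope² = x² + 5²
x = √(21² - 5²) = 4√26
dx/dt = (rope/x) · d(rope)/dt = (21/(4√26)) · (-4) = -21√26/26 m/s
The boat approaches at 21√26/26 ≈ 4.118 m/s.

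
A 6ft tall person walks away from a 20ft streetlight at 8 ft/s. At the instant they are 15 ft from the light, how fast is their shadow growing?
24/7 ft/s

By similar triangles: 20/(x+s) = 6/s
Solving: s = 6x/14
ds/dt = 6/14 · dx/dt = 3/7 · 8 = 24/7 ft/s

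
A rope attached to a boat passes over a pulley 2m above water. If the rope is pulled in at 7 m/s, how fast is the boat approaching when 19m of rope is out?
19√357/51 ≈ 7.039 m/s

rope² = x² + 2²
x = √(19² - 2²) = √357
dx/dt = (rope/x) · d(rope)/dt = (19/√357) · (-7) = -19√357/51 m/s
The boat approaches at 19√357/51 ≈ 7.039 m/s.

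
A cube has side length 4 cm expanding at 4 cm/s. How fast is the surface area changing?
192 cm²/s

A = 6s²
dA/dt = 12s · ds/dt = 12·4·4 = 192 cm²/s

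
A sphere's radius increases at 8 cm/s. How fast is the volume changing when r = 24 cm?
18432π cm³/s

V = (4/3)πr³
dV/dt = dV/dr · dr/dt = 4πr² · 8
At r = 24: dV/dt = 18432π cm³/s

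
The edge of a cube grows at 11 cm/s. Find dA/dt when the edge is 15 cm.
1980 cm²/s

A = 6s²
dA/dt = 12s · ds/dt = 12·15·11 = 1980 cm²/s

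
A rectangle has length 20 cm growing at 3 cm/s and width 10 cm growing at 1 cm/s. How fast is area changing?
50 cm²/s

A = lw
dA/dt = w·dl/dt + l·dw/dt = 10·3 + 20·1 = 50 cm²/s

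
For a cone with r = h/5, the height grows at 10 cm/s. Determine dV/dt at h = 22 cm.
968π/5 cm³/s

V = (1/3)π(h/5)²h = πh³/75
dV/dt = πh²/25 · 10
At h = 22: dV/dt = 968π/5 cm³/s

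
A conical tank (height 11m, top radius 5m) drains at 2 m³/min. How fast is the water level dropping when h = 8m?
121/(800π) ≈ 0.04814 m/min

r/h = 5/11, so r = (5/11)h
V = (1/3)πr²h = (1/3)π((5/11)h)²h = (25/363)πh³
dV/dh = (25/121)πh²
dh/dt = (dV/dt)/(dV/dh) = -2/((25/121)π·8²) = -121/(800π) m/min
The level is dropping at 121/(800π) ≈ 0.04814 m/min.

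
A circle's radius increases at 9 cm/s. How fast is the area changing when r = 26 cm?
468π cm²/s

A = πr²
dA/dt = 2πr · dr/dt = 2π(26)(9) = 468π cm²/s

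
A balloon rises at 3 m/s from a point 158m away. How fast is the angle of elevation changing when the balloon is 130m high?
0.011322 rad/s

tan(θ) = y/158
sec²(θ) · dθ/dt = (1/158) · dy/dt
dθ/dt = cos²(θ)/158 · 3 = 158/(158² + 130²) · 3
dθ/dt = 0.011322 rad/s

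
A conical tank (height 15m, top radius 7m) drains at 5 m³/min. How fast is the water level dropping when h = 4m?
1125/(784π) ≈ 0.4568 m/min

r/h = 7/15, so r = (7/15)h
V = (1/3)πr²h = (1/3)π((7/15)h)²h = (49/675)πh³
dV/dh = (49/225)πh²
dh/dt = (dV/dt)/(dV/dh) = -5/((49/225)π·4²) = -1125/(784π) m/min
The level is dropping at 1125/(784π) ≈ 0.4568 m/min.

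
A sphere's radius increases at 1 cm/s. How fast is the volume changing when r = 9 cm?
324π cm³/s

V = (4/3)πr³
dV/dt = dV/dr · dr/dt = 4πr² · 1
At r = 9: dV/dt = 324π cm³/s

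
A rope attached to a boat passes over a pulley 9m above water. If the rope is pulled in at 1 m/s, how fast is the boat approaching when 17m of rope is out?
17√13/52 ≈ 1.179 m/s

rope² = x² + 9²
x = √(17² - 9²) = 4√13
dx/dt = (rope/x) · d(rope)/dt = (17/(4√13)) · (-1) = -17√13/52 m/s
The boat approaches at 17√13/52 ≈ 1.179 m/s.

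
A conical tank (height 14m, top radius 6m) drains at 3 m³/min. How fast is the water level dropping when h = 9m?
49/(243π) ≈ 0.06419 m/min

r/h = 6/14, so r = (3/7)h
V = (1/3)πr²h = (1/3)π((3/7)h)²h = (3/49)πh³
dV/dh = (9/49)πh²
dh/dt = (dV/dt)/(dV/dh) = -3/((9/49)π·9²) = -49/(243π) m/min
The level is dropping at 49/(243π) ≈ 0.06419 m/min.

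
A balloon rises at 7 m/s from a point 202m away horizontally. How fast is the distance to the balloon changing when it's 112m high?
392√13337/13337 ≈ 3.394 m/s

z² = 202² + y²
z = √(202² + 112²) = 2√13337
dz/dt = y/z · dy/dt = 112/(2√13337) · 7 = 392√13337/13337 ≈ 3.394 m/s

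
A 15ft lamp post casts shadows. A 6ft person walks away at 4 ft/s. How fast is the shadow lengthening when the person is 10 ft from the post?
8/3 ft/s

By similar triangles: 15/(x+s) = 6/s
Solving: s = 6x/9
ds/dt = 6/9 · dx/dt = 2/3 · 4 = 8/3 ft/s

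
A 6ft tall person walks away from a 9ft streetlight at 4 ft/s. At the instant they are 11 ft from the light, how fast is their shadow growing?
8 ft/s

By similar triangles: 9/(x+s) = 6/s
Solving: s = 6x/3
ds/dt = 6/3 · dx/dt = 2 · 4 = 8 ft/s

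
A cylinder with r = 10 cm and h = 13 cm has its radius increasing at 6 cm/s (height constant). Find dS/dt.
396π cm²/s

S = 2πrh + 2πr² (lateral + bases)
dS/dt = (2πh + 4πr)·dr/dt = (2π·13 + 4π·10)·6
= 396π cm²/s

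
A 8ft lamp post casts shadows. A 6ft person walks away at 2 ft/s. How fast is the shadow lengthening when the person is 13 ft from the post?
6 ft/s

By similar triangles: 8/(x+s) = 6/s
Solving: s = 6x/2
ds/dt = 6/2 · dx/dt = 3 · 2 = 6 ft/s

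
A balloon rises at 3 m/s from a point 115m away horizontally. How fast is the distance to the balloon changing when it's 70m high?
42√29/145 ≈ 1.56 m/s

z² = 115² + y²
z = √(115² + 70²) = 25√29
dz/dt = y/z · dy/dt = 70/(25√29) · 3 = 42√29/145 ≈ 1.56 m/s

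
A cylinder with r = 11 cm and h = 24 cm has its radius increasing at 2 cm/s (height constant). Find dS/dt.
184π cm²/s

S = 2πrh + 2πr² (lateral + bases)
dS/dt = (2πh + 4πr)·dr/dt = (2π·24 + 4π·11)·2
= 184π cm²/s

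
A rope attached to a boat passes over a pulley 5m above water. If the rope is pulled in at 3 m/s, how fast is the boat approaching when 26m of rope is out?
26√651/217 ≈ 3.057 m/s

rope² = x² + 5²
x = √(26² - 5²) = √651
dx/dt = (rope/x) · d(rope)/dt = (26/√651) · (-3) = -26√651/217 m/s
The boat approaches at 26√651/217 ≈ 3.057 m/s.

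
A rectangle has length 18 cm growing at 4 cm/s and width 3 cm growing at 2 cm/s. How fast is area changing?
48 cm²/s

A = lw
dA/dt = w·dl/dt + l·dw/dt = 3·4 + 18·2 = 48 cm²/s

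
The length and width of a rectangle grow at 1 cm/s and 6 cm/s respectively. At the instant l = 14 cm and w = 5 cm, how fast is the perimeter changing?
14 cm/s

P = 2(l + w)
dP/dt = 2(dl/dt + dw/dt) = 2(1 + 6) = 14 cm/s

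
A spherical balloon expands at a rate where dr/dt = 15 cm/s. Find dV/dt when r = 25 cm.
37500π cm³/s

V = (4/3)πr³
dV/dt = dV/dr · dr/dt = 4πr² · 15
At r = 25: dV/dt = 37500π cm³/s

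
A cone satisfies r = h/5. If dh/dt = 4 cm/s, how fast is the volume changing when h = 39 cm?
6084π/25 cm³/s

V = (1/3)π(h/5)²h = πh³/75
dV/dt = πh²/25 · 4
At h = 39: dV/dt = 6084π/25 cm³/s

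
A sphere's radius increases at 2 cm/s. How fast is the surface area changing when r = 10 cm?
160π cm²/s

S = 4πr²
dS/dt = dS/dr · dr/dt = 8πr · 2
At r = 10: dS/dt = 160π cm²/s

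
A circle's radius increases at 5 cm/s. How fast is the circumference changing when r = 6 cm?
10π cm/s

C = 2πr
dC/dt = 2π · dr/dt = 2π · 5 = 10π cm/s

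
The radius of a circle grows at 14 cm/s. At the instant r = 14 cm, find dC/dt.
28π cm/s

C = 2πr
dC/dt = 2π · dr/dt = 2π · 14 = 28π cm/s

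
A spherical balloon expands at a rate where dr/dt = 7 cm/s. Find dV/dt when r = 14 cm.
5488π cm³/s

V = (4/3)πr³
dV/dt = dV/dr · dr/dt = 4πr² · 7
At r = 14: dV/dt = 5488π cm³/s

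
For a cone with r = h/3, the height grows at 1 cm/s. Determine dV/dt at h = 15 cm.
25π cm³/s

V = (1/3)π(h/3)²h = πh³/27
dV/dt = πh²/9 · 1
At h = 15: dV/dt = 25π cm³/s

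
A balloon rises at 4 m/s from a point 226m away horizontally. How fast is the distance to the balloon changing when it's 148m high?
296√18245/18245 ≈ 2.191 m/s

z² = 226² + y²
z = √(226² + 148²) = 2√18245
dz/dt = y/z · dy/dt = 148/(2√18245) · 4 = 296√18245/18245 ≈ 2.191 m/s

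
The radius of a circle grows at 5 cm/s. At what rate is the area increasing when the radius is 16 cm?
160π cm²/s

A = πr²
dA/dt = 2πr · dr/dt = 2π(16)(5) = 160π cm²/s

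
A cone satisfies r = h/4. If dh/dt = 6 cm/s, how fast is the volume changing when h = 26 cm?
507π/2 cm³/s

V = (1/3)π(h/4)²h = πh³/48
dV/dt = πh²/16 · 6
At h = 26: dV/dt = 507π/2 cm³/s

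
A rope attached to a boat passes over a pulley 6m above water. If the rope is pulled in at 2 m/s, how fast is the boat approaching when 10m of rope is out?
5/2 = 2.5 m/s

rope² = x² + 6²
x = √(10² - 6²) = 8
dx/dt = (rope/x) · d(rope)/dt = (10/8) · (-2) = -5/2 m/s
The boat approaches at 5/2 = 2.5 m/s.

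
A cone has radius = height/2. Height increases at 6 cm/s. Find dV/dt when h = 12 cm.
216π cm³/s

V = (1/3)π(h/2)²h = πh³/12
dV/dt = πh²/4 · 6
At h = 12: dV/dt = 216π cm³/s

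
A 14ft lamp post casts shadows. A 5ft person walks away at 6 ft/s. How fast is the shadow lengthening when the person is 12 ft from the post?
10/3 ft/s

By similar triangles: 14/(x+s) = 5/s
Solving: s = 5x/9
ds/dt = 5/9 · dx/dt = 5/9 · 6 = 10/3 ft/s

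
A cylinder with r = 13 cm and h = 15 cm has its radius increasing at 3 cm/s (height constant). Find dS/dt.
246π cm²/s

S = 2πrh + 2πr² (lateral + bases)
dS/dt = (2πh + 4πr)·dr/dt = (2π·15 + 4π·13)·3
= 246π cm²/s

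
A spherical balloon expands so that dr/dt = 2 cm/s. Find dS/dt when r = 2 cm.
32π cm²/s

S = 4πr²
dS/dt = dS/dr · dr/dt = 8πr · 2
At r = 2: dS/dt = 32π cm²/s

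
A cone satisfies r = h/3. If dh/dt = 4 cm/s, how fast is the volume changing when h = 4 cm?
64π/9 cm³/s

V = (1/3)π(h/3)²h = πh³/27
dV/dt = πh²/9 · 4
At h = 4: dV/dt = 64π/9 cm³/s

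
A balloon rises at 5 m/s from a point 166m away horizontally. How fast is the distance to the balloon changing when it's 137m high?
137√1853/1853 ≈ 3.183 m/s

z² = 166² + y²
z = √(166² + 137²) = 5√1853
dz/dt = y/z · dy/dt = 137/(5√1853) · 5 = 137√1853/1853 ≈ 3.183 m/s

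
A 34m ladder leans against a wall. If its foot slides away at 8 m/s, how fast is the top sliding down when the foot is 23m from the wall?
184√627/627 ≈ 7.348 m/s

x² + y² = 34²
2x·dx/dt + 2y·dy/dt = 0
dy/dt = -x/y · dx/dt = -23/√627 · 8 = -184√627/627 m/s
The top is descending at 184√627/627 ≈ 7.348 m/s.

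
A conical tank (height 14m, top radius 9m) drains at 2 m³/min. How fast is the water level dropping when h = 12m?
49/(1458π) ≈ 0.0107 m/min

r/h = 9/14, so r = (9/14)h
V = (1/3)πr²h = (1/3)π((9/14)h)²h = (27/196)πh³
dV/dh = (81/196)πh²
dh/dt = (dV/dt)/(dV/dh) = -2/((81/196)π·12²) = -49/(1458π) m/min
The level is dropping at 49/(1458π) ≈ 0.0107 m/min.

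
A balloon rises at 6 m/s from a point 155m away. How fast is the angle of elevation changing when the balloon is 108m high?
0.026058 rad/s

tan(θ) = y/155
sec²(θ) · dθ/dt = (1/155) · dy/dt
dθ/dt = cos²(θ)/155 · 6 = 155/(155² + 108²) · 6
dθ/dt = 0.026058 rad/s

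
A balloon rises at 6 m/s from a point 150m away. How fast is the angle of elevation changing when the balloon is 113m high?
0.025518 rad/s

tan(θ) = y/150
sec²(θ) · dθ/dt = (1/150) · dy/dt
dθ/dt = cos²(θ)/150 · 6 = 150/(150² + 113²) · 6
dθ/dt = 0.025518 rad/s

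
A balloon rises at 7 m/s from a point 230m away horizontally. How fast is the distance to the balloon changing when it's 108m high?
378√16141/16141 ≈ 2.975 m/s

z² = 230² + y²
z = √(230² + 108²) = 2√16141
dz/dt = y/z · dy/dt = 108/(2√16141) · 7 = 378√16141/16141 ≈ 2.975 m/s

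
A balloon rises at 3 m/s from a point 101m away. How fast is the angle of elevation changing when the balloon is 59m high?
0.022146 rad/s

tan(θ) = y/101
sec²(θ) · dθ/dt = (1/101) · dy/dt
dθ/dt = cos²(θ)/101 · 3 = 101/(101² + 59²) · 3
dθ/dt = 0.022146 rad/s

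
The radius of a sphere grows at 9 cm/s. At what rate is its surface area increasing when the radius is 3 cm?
216π cm²/s

S = 4πr²
dS/dt = dS/dr · dr/dt = 8πr · 9
At r = 3: dS/dt = 216π cm²/s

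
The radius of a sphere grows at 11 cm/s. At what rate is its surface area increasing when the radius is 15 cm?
1320π cm²/s

S = 4πr²
dS/dt = dS/dr · dr/dt = 8πr · 11
At r = 15: dS/dt = 1320π cm²/s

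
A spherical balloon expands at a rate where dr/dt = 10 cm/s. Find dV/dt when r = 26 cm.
27040π cm³/s

V = (4/3)πr³
dV/dt = dV/dr · dr/dt = 4πr² · 10
At r = 26: dV/dt = 27040π cm³/s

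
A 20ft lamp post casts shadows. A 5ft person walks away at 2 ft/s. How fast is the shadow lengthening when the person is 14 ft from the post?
2/3 ft/s

By similar triangles: 20/(x+s) = 5/s
Solving: s = 5x/15
ds/dt = 5/15 · dx/dt = 1/3 · 2 = 2/3 ft/s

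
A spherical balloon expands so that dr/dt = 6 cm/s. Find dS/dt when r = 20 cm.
960π cm²/s

S = 4πr²
dS/dt = dS/dr · dr/dt = 8πr · 6
At r = 20: dS/dt = 960π cm²/s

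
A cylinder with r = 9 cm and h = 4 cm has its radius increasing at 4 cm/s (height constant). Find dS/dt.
176π cm²/s

S = 2πrh + 2πr² (lateral + bases)
dS/dt = (2πh + 4πr)·dr/dt = (2π·4 + 4π·9)·4
= 176π cm²/s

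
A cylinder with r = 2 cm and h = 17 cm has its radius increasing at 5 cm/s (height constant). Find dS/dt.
210π cm²/s

S = 2πrh + 2πr² (lateral + bases)
dS/dt = (2πh + 4πr)·dr/dt = (2π·17 + 4π·2)·5
= 210π cm²/s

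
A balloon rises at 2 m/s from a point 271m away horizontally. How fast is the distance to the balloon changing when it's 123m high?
123√88570/44285 ≈ 0.8266 m/s

z² = 271² + y²
z = √(271² + 123²) = √88570
dz/dt = y/z · dy/dt = 123/√88570 · 2 = 123√88570/44285 ≈ 0.8266 m/s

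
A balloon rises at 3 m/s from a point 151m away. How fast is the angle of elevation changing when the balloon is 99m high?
0.013895 rad/s

tan(θ) = y/151
sec²(θ) · dθ/dt = (1/151) · dy/dt
dθ/dt = cos²(θ)/151 · 3 = 151/(151² + 99²) · 3
dθ/dt = 0.013895 rad/s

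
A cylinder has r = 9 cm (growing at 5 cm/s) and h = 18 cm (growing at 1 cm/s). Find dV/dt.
1701π cm³/s

V = πr²h
dV/dt = 2πrh·dr/dt + πr²·dh/dt
= 2π(9)(18)(5) + π(9)²(1)
= 1701π cm³/s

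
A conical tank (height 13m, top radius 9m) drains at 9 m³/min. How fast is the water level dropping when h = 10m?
169/(900π) ≈ 0.05977 m/min

r/h = 9/13, so r = (9/13)h
V = (1/3)πr²h = (1/3)π((9/13)h)²h = (27/169)πh³
dV/dh = (81/169)πh²
dh/dt = (dV/dt)/(dV/dh) = -9/((81/169)π·10²) = -169/(900π) m/min
The level is dropping at 169/(900π) ≈ 0.05977 m/min.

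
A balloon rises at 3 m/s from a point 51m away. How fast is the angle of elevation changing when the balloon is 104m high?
0.011403 rad/s

tan(θ) = y/51
sec²(θ) · dθ/dt = (1/51) · dy/dt
dθ/dt = cos²(θ)/51 · 3 = 51/(51² + 104²) · 3
dθ/dt = 0.011403 rad/s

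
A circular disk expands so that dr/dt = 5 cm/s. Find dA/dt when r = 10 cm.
100π cm²/s

A = πr²
dA/dt = 2πr · dr/dt = 2π(10)(5) = 100π cm²/s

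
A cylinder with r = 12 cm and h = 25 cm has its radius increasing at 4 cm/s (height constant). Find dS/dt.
392π cm²/s

S = 2πrh + 2πr² (lateral + bases)
dS/dt = (2πh + 4πr)·dr/dt = (2π·25 + 4π·12)·4
= 392π cm²/s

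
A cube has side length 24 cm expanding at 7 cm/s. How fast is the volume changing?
12096 cm³/s

V = s³
dV/dt = 3s² · ds/dt = 3·24²·7 = 12096 cm³/s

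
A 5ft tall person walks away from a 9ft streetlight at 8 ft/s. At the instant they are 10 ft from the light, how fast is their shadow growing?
10 ft/s

By similar triangles: 9/(x+s) = 5/s
Solving: s = 5x/4
ds/dt = 5/4 · dx/dt = 5/4 · 8 = 10 ft/s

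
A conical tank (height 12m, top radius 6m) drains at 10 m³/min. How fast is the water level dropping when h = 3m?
40/(9π) ≈ 1.415 m/min

r/h = 6/12, so r = (1/2)h
V = (1/3)πr²h = (1/3)π((1/2)h)²h = (1/12)πh³
dV/dh = (1/4)πh²
dh/dt = (dV/dt)/(dV/dh) = -10/((1/4)π·3²) = -40/(9π) m/min
The level is dropping at 40/(9π) ≈ 1.415 m/min.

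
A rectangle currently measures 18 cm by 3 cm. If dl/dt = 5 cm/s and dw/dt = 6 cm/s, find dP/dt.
22 cm/s

P = 2(l + w)
dP/dt = 2(dl/dt + dw/dt) = 2(5 + 6) = 22 cm/s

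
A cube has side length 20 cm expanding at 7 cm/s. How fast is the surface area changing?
1680 cm²/s

A = 6s²
dA/dt = 12s · ds/dt = 12·20·7 = 1680 cm²/s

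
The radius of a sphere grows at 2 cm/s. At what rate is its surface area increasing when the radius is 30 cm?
480π cm²/s

S = 4πr²
dS/dt = dS/dr · dr/dt = 8πr · 2
At r = 30: dS/dt = 480π cm²/s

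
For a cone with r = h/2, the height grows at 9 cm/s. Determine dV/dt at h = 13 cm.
1521π/4 cm³/s

V = (1/3)π(h/2)²h = πh³/12
dV/dt = πh²/4 · 9
At h = 13: dV/dt = 1521π/4 cm³/s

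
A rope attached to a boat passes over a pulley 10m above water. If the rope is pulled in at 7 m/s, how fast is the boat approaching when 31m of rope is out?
31√861/123 ≈ 7.395 m/s

rope² = x² + 10²
x = √(31² - 10²) = √861
dx/dt = (rope/x) · d(rope)/dt = (31/√861) · (-7) = -31√861/123 m/s
The boat approaches at 31√861/123 ≈ 7.395 m/s.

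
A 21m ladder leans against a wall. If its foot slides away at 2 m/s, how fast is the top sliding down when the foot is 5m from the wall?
5√26/52 ≈ 0.4903 m/s

x² + y² = 21²
2x·dx/dt + 2y·dy/dt = 0
dy/dt = -x/y · dx/dt = -5/(4√26) · 2 = -5√26/52 m/s
The top is descending at 5√26/52 ≈ 0.4903 m/s.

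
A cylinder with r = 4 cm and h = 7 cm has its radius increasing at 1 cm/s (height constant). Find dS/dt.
30π cm²/s

S = 2πrh + 2πr² (lateral + bases)
dS/dt = (2πh + 4πr)·dr/dt = (2π·7 + 4π·4)·1
= 30π cm²/s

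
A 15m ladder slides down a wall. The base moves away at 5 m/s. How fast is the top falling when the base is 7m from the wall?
35√11/44 ≈ 2.638 m/s

x² + y² = 15²
2x·dx/dt + 2y·dy/dt = 0
dy/dt = -x/y · dx/dt = -7/(4√11) · 5 = -35√11/44 m/s
The top is descending at 35√11/44 ≈ 2.638 m/s.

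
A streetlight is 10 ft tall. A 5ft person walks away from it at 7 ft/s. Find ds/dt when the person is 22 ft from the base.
7 ft/s

By similar triangles: 10/(x+s) = 5/s
Solving: s = 5x/5
ds/dt = 5/5 · dx/dt = 1 · 7 = 7 ft/s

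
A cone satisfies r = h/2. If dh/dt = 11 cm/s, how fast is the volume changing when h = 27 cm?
8019π/4 cm³/s

V = (1/3)π(h/2)²h = πh³/12
dV/dt = πh²/4 · 11
At h = 27: dV/dt = 8019π/4 cm³/s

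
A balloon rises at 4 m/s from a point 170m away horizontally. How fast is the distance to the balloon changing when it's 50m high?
10√314/157 ≈ 1.129 m/s

z² = 170² + y²
z = √(170² + 50²) = 10√314
dz/dt = y/z · dy/dt = 50/(10√314) · 4 = 10√314/157 ≈ 1.129 m/s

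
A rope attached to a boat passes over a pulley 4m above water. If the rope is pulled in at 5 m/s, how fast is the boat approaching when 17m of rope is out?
85√273/273 ≈ 5.144 m/s

rope² = x² + 4²
x = √(17² - 4²) = √273
dx/dt = (rope/x) · d(rope)/dt = (17/√273) · (-5) = -85√273/273 m/s
The boat approaches at 85√273/273 ≈ 5.144 m/s.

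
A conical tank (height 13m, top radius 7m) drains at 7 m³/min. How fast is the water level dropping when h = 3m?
169/(63π) ≈ 0.8539 m/min

r/h = 7/13, so r = (7/13)h
V = (1/3)πr²h = (1/3)π((7/13)h)²h = (49/507)πh³
dV/dh = (49/169)πh²
dh/dt = (dV/dt)/(dV/dh) = -7/((49/169)π·3²) = -169/(63π) m/min
The level is dropping at 169/(63π) ≈ 0.8539 m/min.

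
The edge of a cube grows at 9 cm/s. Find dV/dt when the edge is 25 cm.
16875 cm³/s

V = s³
dV/dt = 3s² · ds/dt = 3·25²·9 = 16875 cm³/s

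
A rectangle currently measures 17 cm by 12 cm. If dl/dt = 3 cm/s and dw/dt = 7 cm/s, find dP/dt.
20 cm/s

P = 2(l + w)
dP/dt = 2(dl/dt + dw/dt) = 2(3 + 7) = 20 cm/s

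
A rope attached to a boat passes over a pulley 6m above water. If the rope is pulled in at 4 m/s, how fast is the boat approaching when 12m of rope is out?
8√3/3 ≈ 4.619 m/s

rope² = x² + 6²
x = √(12² - 6²) = 6√3
dx/dt = (rope/x) · d(rope)/dt = (12/(6√3)) · (-4) = -8√3/3 m/s
The boat approaches at 8√3/3 ≈ 4.619 m/s.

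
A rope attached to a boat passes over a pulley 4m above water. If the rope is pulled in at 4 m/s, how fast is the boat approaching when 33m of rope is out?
132√1073/1073 ≈ 4.03 m/s

rope² = x² + 4²
x = √(33² - 4²) = √1073
dx/dt = (rope/x) · d(rope)/dt = (33/√1073) · (-4) = -132√1073/1073 m/s
The boat approaches at 132√1073/1073 ≈ 4.03 m/s.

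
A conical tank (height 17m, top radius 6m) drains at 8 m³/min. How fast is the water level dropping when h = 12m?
289/(648π) ≈ 0.142 m/min

r/h = 6/17, so r = (6/17)h
V = (1/3)πr²h = (1/3)π((6/17)h)²h = (12/289)πh³
dV/dh = (36/289)πh²
dh/dt = (dV/dt)/(dV/dh) = -8/((36/289)π·12²) = -289/(648π) m/min
The level is dropping at 289/(648π) ≈ 0.142 m/min.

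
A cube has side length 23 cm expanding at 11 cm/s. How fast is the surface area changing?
3036 cm²/s

A = 6s²
dA/dt = 12s · ds/dt = 12·23·11 = 3036 cm²/s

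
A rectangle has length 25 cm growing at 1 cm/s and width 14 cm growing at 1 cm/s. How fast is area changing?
39 cm²/s

A = lw
dA/dt = w·dl/dt + l·dw/dt = 14·1 + 25·1 = 39 cm²/s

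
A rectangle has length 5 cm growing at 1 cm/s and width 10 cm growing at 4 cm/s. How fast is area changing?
30 cm²/s

A = lw
dA/dt = w·dl/dt + l·dw/dt = 10·1 + 5·4 = 30 cm²/s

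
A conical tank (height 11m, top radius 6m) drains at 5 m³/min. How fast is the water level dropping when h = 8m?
605/(2304π) ≈ 0.08358 m/min

r/h = 6/11, so r = (6/11)h
V = (1/3)πr²h = (1/3)π((6/11)h)²h = (12/121)πh³
dV/dh = (36/121)πh²
dh/dt = (dV/dt)/(dV/dh) = -5/((36/121)π·8²) = -605/(2304π) m/min
The level is dropping at 605/(2304π) ≈ 0.08358 m/min.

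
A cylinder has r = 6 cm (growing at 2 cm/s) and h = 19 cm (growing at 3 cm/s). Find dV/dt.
564π cm³/s

V = πr²h
dV/dt = 2πrh·dr/dt + πr²·dh/dt
= 2π(6)(19)(2) + π(6)²(3)
= 564π cm³/s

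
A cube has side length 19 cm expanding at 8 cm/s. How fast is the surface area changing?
1824 cm²/s

A = 6s²
dA/dt = 12s · ds/dt = 12·19·8 = 1824 cm²/s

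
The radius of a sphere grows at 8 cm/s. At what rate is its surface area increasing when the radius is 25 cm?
1600π cm²/s

S = 4πr²
dS/dt = dS/dr · dr/dt = 8πr · 8
At r = 25: dS/dt = 1600π cm²/s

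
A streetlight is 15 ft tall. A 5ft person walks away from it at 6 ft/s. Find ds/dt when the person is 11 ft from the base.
3 ft/s

By similar triangles: 15/(x+s) = 5/s
Solving: s = 5x/10
ds/dt = 5/10 · dx/dt = 1/2 · 6 = 3 ft/s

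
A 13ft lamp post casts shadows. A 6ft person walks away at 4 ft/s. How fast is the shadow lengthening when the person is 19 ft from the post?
24/7 ft/s

By similar triangles: 13/(x+s) = 6/s
Solving: s = 6x/7
ds/dt = 6/7 · dx/dt = 6/7 · 4 = 24/7 ft/s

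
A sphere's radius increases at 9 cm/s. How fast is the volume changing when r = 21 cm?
15876π cm³/s

V = (4/3)πr³
dV/dt = dV/dr · dr/dt = 4πr² · 9
At r = 21: dV/dt = 15876π cm³/s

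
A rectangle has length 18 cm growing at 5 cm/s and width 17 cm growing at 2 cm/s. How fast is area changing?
121 cm²/s

A = lw
dA/dt = w·dl/dt + l·dw/dt = 17·5 + 18·2 = 121 cm²/s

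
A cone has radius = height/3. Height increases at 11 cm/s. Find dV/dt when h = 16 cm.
2816π/9 cm³/s

V = (1/3)π(h/3)²h = πh³/27
dV/dt = πh²/9 · 11
At h = 16: dV/dt = 2816π/9 cm³/s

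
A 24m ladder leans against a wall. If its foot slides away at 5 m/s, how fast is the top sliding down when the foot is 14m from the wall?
7√95/19 ≈ 3.591 m/s

x² + y² = 24²
2x·dx/dt + 2y·dy/dt = 0
dy/dt = -x/y · dx/dt = -14/(2√95) · 5 = -7√95/19 m/s
The top is descending at 7√95/19 ≈ 3.591 m/s.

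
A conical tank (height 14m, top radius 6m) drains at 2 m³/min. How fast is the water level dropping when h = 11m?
98/(1089π) ≈ 0.02864 m/min

r/h = 6/14, so r = (3/7)h
V = (1/3)πr²h = (1/3)π((3/7)h)²h = (3/49)πh³
dV/dh = (9/49)πh²
dh/dt = (dV/dt)/(dV/dh) = -2/((9/49)π·11²) = -98/(1089π) m/min
The level is dropping at 98/(1089π) ≈ 0.02864 m/min.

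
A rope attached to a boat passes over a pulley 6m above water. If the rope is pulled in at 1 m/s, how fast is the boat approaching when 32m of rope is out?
16√247/247 ≈ 1.018 m/s

rope² = x² + 6²
x = √(32² - 6²) = 2√247
dx/dt = (rope/x) · d(rope)/dt = (32/(2√247)) · (-1) = -16√247/247 m/s
The boat approaches at 16√247/247 ≈ 1.018 m/s.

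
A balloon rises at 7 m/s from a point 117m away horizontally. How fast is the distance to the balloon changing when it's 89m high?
623√21610/21610 ≈ 4.238 m/s

z² = 117² + y²
z = √(117² + 89²) = √21610
dz/dt = y/z · dy/dt = 89/√21610 · 7 = 623√21610/21610 ≈ 4.238 m/s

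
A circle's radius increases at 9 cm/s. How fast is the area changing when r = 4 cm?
72π cm²/s

A = πr²
dA/dt = 2πr · dr/dt = 2π(4)(9) = 72π cm²/s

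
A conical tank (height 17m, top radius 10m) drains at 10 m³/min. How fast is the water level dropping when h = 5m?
289/(250π) ≈ 0.368 m/min

r/h = 10/17, so r = (10/17)h
V = (1/3)πr²h = (1/3)π((10/17)h)²h = (100/867)πh³
dV/dh = (100/289)πh²
dh/dt = (dV/dt)/(dV/dh) = -10/((100/289)π·5²) = -289/(250π) m/min
The level is dropping at 289/(250π) ≈ 0.368 m/min.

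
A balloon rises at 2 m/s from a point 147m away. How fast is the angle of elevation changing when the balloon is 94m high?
0.009657 rad/s

tan(θ) = y/147
sec²(θ) · dθ/dt = (1/147) · dy/dt
dθ/dt = cos²(θ)/147 · 2 = 147/(147² + 94²) · 2
dθ/dt = 0.009657 rad/s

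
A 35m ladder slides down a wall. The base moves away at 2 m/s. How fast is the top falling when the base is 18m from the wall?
36√901/901 ≈ 1.199 m/s

x² + y² = 35²
2x·dx/dt + 2y·dy/dt = 0
dy/dt = -x/y · dx/dt = -18/√901 · 2 = -36√901/901 m/s
The top is descending at 36√901/901 ≈ 1.199 m/s.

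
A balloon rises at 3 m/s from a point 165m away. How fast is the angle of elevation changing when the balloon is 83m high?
0.01451 rad/s

tan(θ) = y/165
sec²(θ) · dθ/dt = (1/165) · dy/dt
dθ/dt = cos²(θ)/165 · 3 = 165/(165² + 83²) · 3
dθ/dt = 0.01451 rad/s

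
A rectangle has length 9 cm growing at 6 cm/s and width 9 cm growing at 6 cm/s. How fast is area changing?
108 cm²/s

A = lw
dA/dt = w·dl/dt + l·dw/dt = 9·6 + 9·6 = 108 cm²/s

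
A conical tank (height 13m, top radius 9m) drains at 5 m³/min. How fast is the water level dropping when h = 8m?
845/(5184π) ≈ 0.05189 m/min

r/h = 9/13, so r = (9/13)h
V = (1/3)πr²h = (1/3)π((9/13)h)²h = (27/169)πh³
dV/dh = (81/169)πh²
dh/dt = (dV/dt)/(dV/dh) = -5/((81/169)π·8²) = -845/(5184π) m/min
The level is dropping at 845/(5184π) ≈ 0.05189 m/min.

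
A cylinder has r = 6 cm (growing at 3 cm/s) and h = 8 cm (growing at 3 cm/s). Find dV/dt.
396π cm³/s

V = πr²h
dV/dt = 2πrh·dr/dt + πr²·dh/dt
= 2π(6)(8)(3) + π(6)²(3)
= 396π cm³/s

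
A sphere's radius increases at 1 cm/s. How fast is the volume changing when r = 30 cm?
3600π cm³/s

V = (4/3)πr³
dV/dt = dV/dr · dr/dt = 4πr² · 1
At r = 30: dV/dt = 3600π cm³/s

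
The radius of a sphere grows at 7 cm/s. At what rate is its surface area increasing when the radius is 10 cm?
560π cm²/s

S = 4πr²
dS/dt = dS/dr · dr/dt = 8πr · 7
At r = 10: dS/dt = 560π cm²/s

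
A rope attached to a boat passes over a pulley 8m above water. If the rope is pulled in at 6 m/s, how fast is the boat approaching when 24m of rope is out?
9√2/2 ≈ 6.364 m/s

rope² = x² + 8²
x = √(24² - 8²) = 16√2
dx/dt = (rope/x) · d(rope)/dt = (24/(16√2)) · (-6) = -9√2/2 m/s
The boat approaches at 9√2/2 ≈ 6.364 m/s.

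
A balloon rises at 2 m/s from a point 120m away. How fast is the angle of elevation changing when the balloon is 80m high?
0.011538 rad/s

tan(θ) = y/120
sec²(θ) · dθ/dt = (1/120) · dy/dt
dθ/dt = cos²(θ)/120 · 2 = 120/(120² + 80²) · 2
dθ/dt = 0.011538 rad/s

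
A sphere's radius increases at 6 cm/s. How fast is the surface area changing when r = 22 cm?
1056π cm²/s

S = 4πr²
dS/dt = dS/dr · dr/dt = 8πr · 6
At r = 22: dS/dt = 1056π cm²/s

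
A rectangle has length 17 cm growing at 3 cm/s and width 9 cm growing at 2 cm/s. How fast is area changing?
61 cm²/s

A = lw
dA/dt = w·dl/dt + l·dw/dt = 9·3 + 17·2 = 61 cm²/s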